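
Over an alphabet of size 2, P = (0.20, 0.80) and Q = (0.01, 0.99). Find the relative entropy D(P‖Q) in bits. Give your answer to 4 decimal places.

0.6184 bits

D(P‖Q) = Σ p·log₂(p/q).
  0.20·log₂(0.20/0.01) = 0.86439
  0.80·log₂(0.80/0.99) = -0.24594
D(P‖Q) = 0.6184 bits.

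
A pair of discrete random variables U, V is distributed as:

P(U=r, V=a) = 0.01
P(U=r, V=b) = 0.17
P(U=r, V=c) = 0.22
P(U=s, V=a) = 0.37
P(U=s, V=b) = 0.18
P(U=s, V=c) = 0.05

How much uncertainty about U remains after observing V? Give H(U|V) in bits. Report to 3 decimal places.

0.603 bits

Chain rule: H(U|V) = H(U,V) − H(V).
Marginals: p(U) = (0.4000, 0.6000), p(V) = (0.3800, 0.3500, 0.2700).
H(U,V) = 2.1737 bits; H(V) = 1.5706 bits.
H(U|V) = 2.1737 − 1.5706 = 0.603 bits.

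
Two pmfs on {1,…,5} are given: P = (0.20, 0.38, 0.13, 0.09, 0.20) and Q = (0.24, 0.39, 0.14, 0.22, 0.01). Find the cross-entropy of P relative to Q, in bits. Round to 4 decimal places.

2.8221 bits

H(P,Q) = −Σ p·log₂ q.
  −0.20·log₂(0.24) = 0.41178
  −0.38·log₂(0.39) = 0.51621
  −0.13·log₂(0.14) = 0.36875
  −0.09·log₂(0.22) = 0.19660
  −0.20·log₂(0.01) = 1.32877
H(P,Q) = 2.8221 bits.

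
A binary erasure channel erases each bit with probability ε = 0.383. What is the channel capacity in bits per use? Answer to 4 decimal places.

0.6170 bits

Binary erasure channel: capacity C = 1 − ε.
C = 1 − 0.383 = 0.6170 bits per channel use.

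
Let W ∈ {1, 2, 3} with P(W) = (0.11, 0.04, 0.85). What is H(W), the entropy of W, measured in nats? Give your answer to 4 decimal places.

0.5097 nats

H(W) = −Σ p·ln p.
  −(0.11)·ln(0.11) = 0.24280
  −(0.04)·ln(0.04) = 0.12876
  −(0.85)·ln(0.85) = 0.13814
Sum: 0.24280 + 0.12876 + 0.13814 = 0.5097 nats.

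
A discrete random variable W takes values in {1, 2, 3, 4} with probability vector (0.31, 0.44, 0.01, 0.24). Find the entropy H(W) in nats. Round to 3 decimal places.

1.113 nats

H(W) = −Σ p·ln p.
  −(0.31)·ln(0.31) = 0.3631
  −(0.44)·ln(0.44) = 0.3612
  −(0.01)·ln(0.01) = 0.0461
  −(0.24)·ln(0.24) = 0.3425
Sum: 0.3631 + 0.3612 + 0.0461 + 0.3425 = 1.113 nats.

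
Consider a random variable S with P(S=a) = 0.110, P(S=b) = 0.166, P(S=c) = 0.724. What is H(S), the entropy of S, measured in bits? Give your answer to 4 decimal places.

H(S) = −Σ p·log₂ p.
  −(0.110)·log₂(0.110) = 0.35029
  −(0.166)·log₂(0.166) = 0.43006
  −(0.724)·log₂(0.724) = 0.33734
Sum: 0.35029 + 0.43006 + 0.33734 = 1.1177 bits.

1.1177 bits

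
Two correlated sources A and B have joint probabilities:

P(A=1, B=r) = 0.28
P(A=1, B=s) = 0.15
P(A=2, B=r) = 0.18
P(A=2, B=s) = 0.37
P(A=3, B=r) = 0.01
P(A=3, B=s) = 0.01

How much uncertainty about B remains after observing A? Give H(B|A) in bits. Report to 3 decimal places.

0.923 bits

Marginals: p(A) = (0.4300, 0.5500, 0.0200), p(B) = (0.4700, 0.5300).
H(B|A) = Σ p(A) · H(B|A=·).
  A=1: p=0.4300, H(B|A=1) = 0.9330
  A=2: p=0.5500, H(B|A=2) = 0.9121
  A=3: p=0.0200, H(B|A=3) = 1.0000
Weighted sum = 0.923 bits.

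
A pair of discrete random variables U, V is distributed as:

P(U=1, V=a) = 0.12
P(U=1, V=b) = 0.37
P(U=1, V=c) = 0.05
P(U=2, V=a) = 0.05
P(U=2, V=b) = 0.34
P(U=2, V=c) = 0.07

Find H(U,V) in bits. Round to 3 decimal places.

2.128 bits

H(U,V) = −Σ p(x,y)·log₂ p(x,y) over all 6 cells.
  cell (1,a): −0.12·log₂0.12 = 0.3671
  cell (1,b): −0.37·log₂0.37 = 0.5307
  cell (1,c): −0.05·log₂0.05 = 0.2161
  cell (2,a): −0.05·log₂0.05 = 0.2161
  cell (2,b): −0.34·log₂0.34 = 0.5292
  cell (2,c): −0.07·log₂0.07 = 0.2686
Sum = 2.128 bits.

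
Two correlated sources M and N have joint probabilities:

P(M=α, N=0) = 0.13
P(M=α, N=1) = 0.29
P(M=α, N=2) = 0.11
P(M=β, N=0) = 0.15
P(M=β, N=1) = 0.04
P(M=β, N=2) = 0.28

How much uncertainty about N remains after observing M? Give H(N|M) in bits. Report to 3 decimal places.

Chain rule: H(N|M) = H(M,N) − H(M).
Marginals: p(M) = (0.5300, 0.4700), p(N) = (0.2800, 0.3300, 0.3900).
H(M,N) = 2.3614 bits; H(M) = 0.9974 bits.
H(N|M) = 2.3614 − 0.9974 = 1.364 bits.

1.364 bits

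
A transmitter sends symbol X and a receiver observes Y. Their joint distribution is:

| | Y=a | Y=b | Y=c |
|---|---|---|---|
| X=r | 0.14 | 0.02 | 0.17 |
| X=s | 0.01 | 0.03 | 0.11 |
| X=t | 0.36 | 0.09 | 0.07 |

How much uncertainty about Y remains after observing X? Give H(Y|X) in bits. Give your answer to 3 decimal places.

Chain rule: H(Y|X) = H(X,Y) − H(X).
Marginals: p(X) = (0.3300, 0.1500, 0.5200), p(Y) = (0.5100, 0.1400, 0.3500).
H(X,Y) = 2.6249 bits; H(X) = 1.4289 bits.
H(Y|X) = 2.6249 − 1.4289 = 1.196 bits.

1.196 bits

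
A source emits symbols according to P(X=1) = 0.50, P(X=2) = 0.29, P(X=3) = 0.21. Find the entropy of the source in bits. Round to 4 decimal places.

H(X) = −Σ p·log₂ p.
  −(0.50)·log₂(0.50) = 0.50000
  −(0.29)·log₂(0.29) = 0.51790
  −(0.21)·log₂(0.21) = 0.47282
Sum: 0.50000 + 0.51790 + 0.47282 = 1.4907 bits.

1.4907 bits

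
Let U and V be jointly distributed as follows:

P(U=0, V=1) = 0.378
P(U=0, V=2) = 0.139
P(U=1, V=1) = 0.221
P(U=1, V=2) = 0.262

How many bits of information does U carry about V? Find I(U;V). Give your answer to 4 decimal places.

Marginals: p(U) = (0.5170, 0.4830), p(V) = (0.5990, 0.4010).
I(U;V) = H(U) + H(V) − H(U,V).
H(U) = 0.9992, H(V) = 0.9715, H(U,V) = 1.9138.
I(U;V) = 0.9992 + 0.9715 − 1.9138 = 0.0569 bits.

0.0569 bits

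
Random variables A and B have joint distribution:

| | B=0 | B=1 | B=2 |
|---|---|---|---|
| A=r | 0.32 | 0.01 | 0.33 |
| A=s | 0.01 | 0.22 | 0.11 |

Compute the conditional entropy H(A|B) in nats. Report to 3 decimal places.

0.333 nats

Marginals: p(A) = (0.6600, 0.3400), p(B) = (0.3300, 0.2300, 0.4400).
H(A|B) = Σ p(B) · H(A|B=·).
  B=0: p=0.3300, H(A|B=0) = 0.1358
  B=1: p=0.2300, H(A|B=1) = 0.1788
  B=2: p=0.4400, H(A|B=2) = 0.5623
Weighted sum = 0.333 nats.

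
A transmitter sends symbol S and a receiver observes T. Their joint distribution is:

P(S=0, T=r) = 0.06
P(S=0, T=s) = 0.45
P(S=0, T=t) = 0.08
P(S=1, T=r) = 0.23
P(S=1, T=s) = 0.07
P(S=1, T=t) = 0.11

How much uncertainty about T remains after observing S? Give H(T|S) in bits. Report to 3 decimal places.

1.183 bits

Chain rule: H(T|S) = H(S,T) − H(S).
Marginals: p(S) = (0.5900, 0.4100), p(T) = (0.2900, 0.5200, 0.1900).
H(S,T) = 2.1600 bits; H(S) = 0.9765 bits.
H(T|S) = 2.1600 − 0.9765 = 1.183 bits.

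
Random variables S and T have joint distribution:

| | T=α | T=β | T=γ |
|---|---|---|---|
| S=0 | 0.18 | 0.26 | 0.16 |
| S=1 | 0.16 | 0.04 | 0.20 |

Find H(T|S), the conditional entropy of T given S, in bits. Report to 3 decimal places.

Chain rule: H(T|S) = H(S,T) − H(S).
Marginals: p(S) = (0.6000, 0.4000), p(T) = (0.3400, 0.3000, 0.3600).
H(S,T) = 2.4468 bits; H(S) = 0.9710 bits.
H(T|S) = 2.4468 − 0.9710 = 1.476 bits.

1.476 bits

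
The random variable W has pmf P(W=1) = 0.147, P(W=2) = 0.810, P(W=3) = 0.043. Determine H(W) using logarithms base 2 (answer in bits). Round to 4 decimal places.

0.8481 bits

H(W) = −Σ p·log₂ p.
  −(0.147)·log₂(0.147) = 0.40662
  −(0.810)·log₂(0.810) = 0.24625
  −(0.043)·log₂(0.043) = 0.19520
Sum: 0.40662 + 0.24625 + 0.19520 = 0.8481 bits.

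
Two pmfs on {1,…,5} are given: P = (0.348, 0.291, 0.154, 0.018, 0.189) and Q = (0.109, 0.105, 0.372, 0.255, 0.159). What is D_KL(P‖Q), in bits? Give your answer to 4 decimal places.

0.7931 bits

D(P‖Q) = Σ p·log₂(p/q).
  0.348·log₂(0.348/0.109) = 0.58282
  0.291·log₂(0.291/0.105) = 0.42795
  0.154·log₂(0.154/0.372) = -0.19595
  0.018·log₂(0.018/0.255) = -0.06884
  0.189·log₂(0.189/0.159) = 0.04713
D(P‖Q) = 0.7931 bits.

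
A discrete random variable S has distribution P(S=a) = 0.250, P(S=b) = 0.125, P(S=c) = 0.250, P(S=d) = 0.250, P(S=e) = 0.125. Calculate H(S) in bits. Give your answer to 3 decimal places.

H(S) = −Σ p·log₂ p.
  −(0.250)·log₂(0.250) = 0.5000
  −(0.125)·log₂(0.125) = 0.3750
  −(0.250)·log₂(0.250) = 0.5000
  −(0.250)·log₂(0.250) = 0.5000
  −(0.125)·log₂(0.125) = 0.3750
Sum: 0.5000 + 0.3750 + 0.5000 + 0.5000 + 0.3750 = 2.250 bits.

2.250 bits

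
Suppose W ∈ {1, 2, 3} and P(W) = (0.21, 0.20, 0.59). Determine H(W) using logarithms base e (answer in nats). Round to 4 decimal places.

H(W) = −Σ p·ln p.
  −(0.21)·ln(0.21) = 0.32774
  −(0.20)·ln(0.20) = 0.32189
  −(0.59)·ln(0.59) = 0.31130
Sum: 0.32774 + 0.32189 + 0.31130 = 0.9609 nats.

0.9609 nats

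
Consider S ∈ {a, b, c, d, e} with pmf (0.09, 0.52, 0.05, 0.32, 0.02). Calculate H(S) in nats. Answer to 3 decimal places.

1.149 nats

H(S) = −Σ p·ln p.
  −(0.09)·ln(0.09) = 0.2167
  −(0.52)·ln(0.52) = 0.3400
  −(0.05)·ln(0.05) = 0.1498
  −(0.32)·ln(0.32) = 0.3646
  −(0.02)·ln(0.02) = 0.0782
Sum: 0.2167 + 0.3400 + 0.1498 + 0.3646 + 0.0782 = 1.149 nats.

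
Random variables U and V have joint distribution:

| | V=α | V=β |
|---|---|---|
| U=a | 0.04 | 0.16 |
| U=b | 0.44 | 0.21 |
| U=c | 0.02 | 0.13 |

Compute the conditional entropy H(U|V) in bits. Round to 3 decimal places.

Chain rule: H(U|V) = H(U,V) − H(V).
Marginals: p(U) = (0.2000, 0.6500, 0.1500), p(V) = (0.5000, 0.5000).
H(U,V) = 2.0983 bits; H(V) = 1.0000 bits.
H(U|V) = 2.0983 − 1.0000 = 1.098 bits.

1.098 bits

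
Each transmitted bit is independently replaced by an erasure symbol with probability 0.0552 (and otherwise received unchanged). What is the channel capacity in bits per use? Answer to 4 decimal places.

0.9448 bits

Binary erasure channel: capacity C = 1 − ε.
C = 1 − 0.0552 = 0.9448 bits per channel use.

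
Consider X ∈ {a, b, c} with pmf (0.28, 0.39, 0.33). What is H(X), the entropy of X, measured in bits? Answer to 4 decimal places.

H(X) = −Σ p·log₂ p.
  −(0.28)·log₂(0.28) = 0.51422
  −(0.39)·log₂(0.39) = 0.52980
  −(0.33)·log₂(0.33) = 0.52782
Sum: 0.51422 + 0.52980 + 0.52782 = 1.5718 bits.

1.5718 bits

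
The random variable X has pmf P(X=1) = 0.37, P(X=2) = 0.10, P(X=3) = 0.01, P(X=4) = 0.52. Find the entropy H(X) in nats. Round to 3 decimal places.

0.984 nats

H(X) = −Σ p·ln p.
  −(0.37)·ln(0.37) = 0.3679
  −(0.10)·ln(0.10) = 0.2303
  −(0.01)·ln(0.01) = 0.0461
  −(0.52)·ln(0.52) = 0.3400
Sum: 0.3679 + 0.2303 + 0.0461 + 0.3400 = 0.984 nats.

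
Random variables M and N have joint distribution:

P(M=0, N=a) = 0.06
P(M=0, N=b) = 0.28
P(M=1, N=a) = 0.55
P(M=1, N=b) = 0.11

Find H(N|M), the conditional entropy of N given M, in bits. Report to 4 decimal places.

0.6576 bits

Marginals: p(M) = (0.3400, 0.6600), p(N) = (0.6100, 0.3900).
H(N|M) = Σ p(M) · H(N|M=·).
  M=0: p=0.3400, H(N|M=0) = 0.6723
  M=1: p=0.6600, H(N|M=1) = 0.6500
Weighted sum = 0.6576 bits.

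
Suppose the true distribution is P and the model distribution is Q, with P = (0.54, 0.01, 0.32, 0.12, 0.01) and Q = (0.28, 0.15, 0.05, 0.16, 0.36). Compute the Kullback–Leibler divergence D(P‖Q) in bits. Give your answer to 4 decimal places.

1.2281 bits

D(P‖Q) = Σ p·log₂(p/q).
  0.54·log₂(0.54/0.28) = 0.51167
  0.01·log₂(0.01/0.15) = -0.03907
  0.32·log₂(0.32/0.05) = 0.85698
  0.12·log₂(0.12/0.16) = -0.04980
  0.01·log₂(0.01/0.36) = -0.05170
D(P‖Q) = 1.2281 bits.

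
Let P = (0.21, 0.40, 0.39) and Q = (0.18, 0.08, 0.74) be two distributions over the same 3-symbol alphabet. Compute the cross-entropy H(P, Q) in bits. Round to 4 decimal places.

2.1465 bits

H(P,Q) = −Σ p·log₂ q.
  −0.21·log₂(0.18) = 0.51953
  −0.40·log₂(0.08) = 1.45754
  −0.39·log₂(0.74) = 0.16942
H(P,Q) = 2.1465 bits.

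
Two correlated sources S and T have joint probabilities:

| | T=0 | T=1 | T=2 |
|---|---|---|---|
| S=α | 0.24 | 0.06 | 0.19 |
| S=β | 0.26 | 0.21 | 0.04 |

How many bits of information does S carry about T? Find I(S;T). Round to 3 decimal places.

0.141 bits

Marginals: p(S) = (0.4900, 0.5100), p(T) = (0.5000, 0.2700, 0.2300).
I(S;T) = Σ p(x,y)·log₂[p(x,y)/(p(x)p(y))].
  (α,0): 0.24·log₂(0.9796) = -0.0071
  (α,1): 0.06·log₂(0.4535) = -0.0684
  (α,2): 0.19·log₂(1.6859) = 0.1432
  (β,0): 0.26·log₂(1.0196) = 0.0073
  (β,1): 0.21·log₂(1.5251) = 0.1279
  (β,2): 0.04·log₂(0.3410) = -0.0621
Sum = 0.141 bits.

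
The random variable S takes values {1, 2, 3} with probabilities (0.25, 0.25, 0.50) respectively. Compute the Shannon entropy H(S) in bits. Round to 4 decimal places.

1.5000 bits

H(S) = −Σ p·log₂ p.
  −(0.25)·log₂(0.25) = 0.50000
  −(0.25)·log₂(0.25) = 0.50000
  −(0.50)·log₂(0.50) = 0.50000
Sum: 0.50000 + 0.50000 + 0.50000 = 1.5000 bits.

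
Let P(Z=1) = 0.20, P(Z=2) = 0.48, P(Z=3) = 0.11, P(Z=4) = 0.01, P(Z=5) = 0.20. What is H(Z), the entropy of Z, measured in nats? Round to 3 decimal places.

1.285 nats

H(Z) = −Σ p·ln p.
  −(0.20)·ln(0.20) = 0.3219
  −(0.48)·ln(0.48) = 0.3523
  −(0.11)·ln(0.11) = 0.2428
  −(0.01)·ln(0.01) = 0.0461
  −(0.20)·ln(0.20) = 0.3219
Sum: 0.3219 + 0.3523 + 0.2428 + 0.0461 + 0.3219 = 1.285 nats.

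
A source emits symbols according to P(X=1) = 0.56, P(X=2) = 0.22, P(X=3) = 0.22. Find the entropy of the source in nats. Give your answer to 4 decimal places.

0.9909 nats

H(X) = −Σ p·ln p.
  −(0.56)·ln(0.56) = 0.32470
  −(0.22)·ln(0.22) = 0.33311
  −(0.22)·ln(0.22) = 0.33311
Sum: 0.32470 + 0.33311 + 0.33311 = 0.9909 nats.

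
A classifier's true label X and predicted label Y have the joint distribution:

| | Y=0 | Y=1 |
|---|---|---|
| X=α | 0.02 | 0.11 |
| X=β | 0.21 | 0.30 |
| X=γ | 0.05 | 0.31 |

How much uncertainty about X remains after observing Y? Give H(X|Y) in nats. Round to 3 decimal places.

0.930 nats

Chain rule: H(X|Y) = H(X,Y) − H(Y).
Marginals: p(X) = (0.1300, 0.5100, 0.3600), p(Y) = (0.2800, 0.7200).
H(X,Y) = 1.5228 nats; H(Y) = 0.5930 nats.
H(X|Y) = 1.5228 − 0.5930 = 0.930 nats.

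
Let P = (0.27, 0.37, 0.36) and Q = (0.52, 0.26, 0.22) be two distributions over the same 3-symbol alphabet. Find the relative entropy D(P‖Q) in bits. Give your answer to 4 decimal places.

0.1888 bits

D(P‖Q) = Σ p·log₂(p/q).
  0.27·log₂(0.27/0.52) = -0.25530
  0.37·log₂(0.37/0.26) = 0.18834
  0.36·log₂(0.36/0.22) = 0.25578
D(P‖Q) = 0.1888 bits.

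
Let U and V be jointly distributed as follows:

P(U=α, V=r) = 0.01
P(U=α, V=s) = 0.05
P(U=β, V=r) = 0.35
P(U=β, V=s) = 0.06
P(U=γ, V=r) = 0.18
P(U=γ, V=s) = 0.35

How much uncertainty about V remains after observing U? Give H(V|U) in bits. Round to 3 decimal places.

0.775 bits

Marginals: p(U) = (0.0600, 0.4100, 0.5300), p(V) = (0.5400, 0.4600).
H(V|U) = Σ p(U) · H(V|U=·).
  U=α: p=0.0600, H(V|U=α) = 0.6500
  U=β: p=0.4100, H(V|U=β) = 0.6006
  U=γ: p=0.5300, H(V|U=γ) = 0.9245
Weighted sum = 0.775 bits.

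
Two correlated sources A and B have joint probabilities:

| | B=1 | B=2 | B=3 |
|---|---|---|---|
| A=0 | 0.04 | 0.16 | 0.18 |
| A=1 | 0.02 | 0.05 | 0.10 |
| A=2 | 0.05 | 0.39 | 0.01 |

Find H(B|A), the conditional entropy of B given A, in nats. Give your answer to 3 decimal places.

Chain rule: H(B|A) = H(A,B) − H(A).
Marginals: p(A) = (0.3800, 0.1700, 0.4500), p(B) = (0.1100, 0.6000, 0.2900).
H(A,B) = 1.7520 nats; H(A) = 1.0282 nats.
H(B|A) = 1.7520 − 1.0282 = 0.724 nats.

0.724 nats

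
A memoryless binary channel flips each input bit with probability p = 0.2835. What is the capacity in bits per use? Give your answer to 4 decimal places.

Binary symmetric channel: C = 1 − h₂(ε) where h₂ is the binary entropy function.
h₂(0.2835) = −0.2835·log₂0.2835 − 0.7165·log₂0.7165 = 0.8602.
C = 1 − 0.8602 = 0.1398 bits per channel use.

0.1398 bits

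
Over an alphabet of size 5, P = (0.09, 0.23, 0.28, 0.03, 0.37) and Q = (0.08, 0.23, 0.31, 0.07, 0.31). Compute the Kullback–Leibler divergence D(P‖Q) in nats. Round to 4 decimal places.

D(P‖Q) = Σ p·ln(p/q).
  0.09·ln(0.09/0.08) = 0.01060
  0.23·ln(0.23/0.23) = 0.00000
  0.28·ln(0.28/0.31) = -0.02850
  0.03·ln(0.03/0.07) = -0.02542
  0.37·ln(0.37/0.31) = 0.06546
D(P‖Q) = 0.0221 nats.

0.0221 nats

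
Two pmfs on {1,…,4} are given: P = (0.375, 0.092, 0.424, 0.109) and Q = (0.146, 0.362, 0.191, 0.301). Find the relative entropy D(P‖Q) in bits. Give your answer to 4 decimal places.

0.6566 bits

D(P‖Q) = Σ p·log₂(p/q).
  0.375·log₂(0.375/0.146) = 0.51035
  0.092·log₂(0.092/0.362) = -0.18182
  0.424·log₂(0.424/0.191) = 0.48781
  0.109·log₂(0.109/0.301) = -0.15973
D(P‖Q) = 0.6566 bits.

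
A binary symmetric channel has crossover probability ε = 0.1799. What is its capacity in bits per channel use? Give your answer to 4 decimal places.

Binary symmetric channel: C = 1 − h₂(ε) where h₂ is the binary entropy function.
h₂(0.1799) = −0.1799·log₂0.1799 − 0.8201·log₂0.8201 = 0.6799.
C = 1 − 0.6799 = 0.3201 bits per channel use.

0.3201 bits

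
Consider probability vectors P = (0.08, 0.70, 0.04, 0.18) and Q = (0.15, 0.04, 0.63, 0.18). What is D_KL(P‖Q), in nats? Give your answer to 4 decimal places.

1.8430 nats

D(P‖Q) = Σ p·ln(p/q).
  0.08·ln(0.08/0.15) = -0.05029
  0.70·ln(0.70/0.04) = 2.00354
  0.04·ln(0.04/0.63) = -0.11027
  0.18·ln(0.18/0.18) = 0.00000
D(P‖Q) = 1.8430 nats.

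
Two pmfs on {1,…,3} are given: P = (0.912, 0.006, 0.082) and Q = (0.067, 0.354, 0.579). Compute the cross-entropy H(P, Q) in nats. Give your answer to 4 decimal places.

H(P,Q) = −Σ p·ln q.
  −0.912·ln(0.067) = 2.46519
  −0.006·ln(0.354) = 0.00623
  −0.082·ln(0.579) = 0.04481
H(P,Q) = 2.5162 nats.

2.5162 nats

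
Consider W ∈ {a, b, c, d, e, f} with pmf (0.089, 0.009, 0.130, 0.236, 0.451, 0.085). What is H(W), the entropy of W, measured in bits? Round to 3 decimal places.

2.066 bits

H(W) = −Σ p·log₂ p.
  −(0.089)·log₂(0.089) = 0.3106
  −(0.009)·log₂(0.009) = 0.0612
  −(0.130)·log₂(0.130) = 0.3826
  −(0.236)·log₂(0.236) = 0.4916
  −(0.451)·log₂(0.451) = 0.5181
  −(0.085)·log₂(0.085) = 0.3023
Sum: 0.3106 + 0.0612 + 0.3826 + 0.4916 + 0.5181 + 0.3023 = 2.066 bits.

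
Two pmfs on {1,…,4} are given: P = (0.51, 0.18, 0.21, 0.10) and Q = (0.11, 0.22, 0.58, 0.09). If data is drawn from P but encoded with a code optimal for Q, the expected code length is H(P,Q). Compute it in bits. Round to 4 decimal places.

2.5297 bits

H(P,Q) = −Σ p·log₂ q.
  −0.51·log₂(0.11) = 1.62406
  −0.18·log₂(0.22) = 0.39320
  −0.21·log₂(0.58) = 0.16503
  −0.10·log₂(0.09) = 0.34739
H(P,Q) = 2.5297 bits.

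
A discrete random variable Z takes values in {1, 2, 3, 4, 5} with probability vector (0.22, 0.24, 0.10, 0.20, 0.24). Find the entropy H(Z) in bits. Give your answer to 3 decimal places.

H(Z) = −Σ p·log₂ p.
  −(0.22)·log₂(0.22) = 0.4806
  −(0.24)·log₂(0.24) = 0.4941
  −(0.10)·log₂(0.10) = 0.3322
  −(0.20)·log₂(0.20) = 0.4644
  −(0.24)·log₂(0.24) = 0.4941
Sum: 0.4806 + 0.4941 + 0.3322 + 0.4644 + 0.4941 = 2.265 bits.

2.265 bits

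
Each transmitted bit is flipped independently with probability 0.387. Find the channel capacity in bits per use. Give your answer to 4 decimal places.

Binary symmetric channel: C = 1 − h₂(ε) where h₂ is the binary entropy function.
h₂(0.387) = −0.387·log₂0.387 − 0.613·log₂0.613 = 0.9628.
C = 1 − 0.9628 = 0.0372 bits per channel use.

0.0372 bits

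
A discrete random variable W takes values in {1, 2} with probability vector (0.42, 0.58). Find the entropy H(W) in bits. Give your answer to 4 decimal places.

H(W) = −Σ p·log₂ p.
  −(0.42)·log₂(0.42) = 0.52565
  −(0.58)·log₂(0.58) = 0.45581
Sum: 0.52565 + 0.45581 = 0.9815 bits.

0.9815 bits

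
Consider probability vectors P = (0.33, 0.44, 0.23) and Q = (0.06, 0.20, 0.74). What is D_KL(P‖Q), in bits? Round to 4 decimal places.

D(P‖Q) = Σ p·log₂(p/q).
  0.33·log₂(0.33/0.06) = 0.81161
  0.44·log₂(0.44/0.20) = 0.50050
  0.23·log₂(0.23/0.74) = -0.38776
D(P‖Q) = 0.9244 bits.

0.9244 bits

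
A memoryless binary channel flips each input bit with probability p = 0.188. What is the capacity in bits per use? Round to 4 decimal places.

0.3027 bits

Binary symmetric channel: C = 1 − h₂(ε) where h₂ is the binary entropy function.
h₂(0.188) = −0.188·log₂0.188 − 0.812·log₂0.812 = 0.6973.
C = 1 − 0.6973 = 0.3027 bits per channel use.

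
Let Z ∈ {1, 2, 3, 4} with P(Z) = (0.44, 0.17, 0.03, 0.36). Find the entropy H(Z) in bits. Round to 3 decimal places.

H(Z) = −Σ p·log₂ p.
  −(0.44)·log₂(0.44) = 0.5211
  −(0.17)·log₂(0.17) = 0.4346
  −(0.03)·log₂(0.03) = 0.1518
  −(0.36)·log₂(0.36) = 0.5306
Sum: 0.5211 + 0.4346 + 0.1518 + 0.5306 = 1.638 bits.

1.638 bits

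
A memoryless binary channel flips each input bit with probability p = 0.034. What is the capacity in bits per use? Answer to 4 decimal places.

0.7859 bits

Binary symmetric channel: C = 1 − h₂(ε) where h₂ is the binary entropy function.
h₂(0.034) = −0.034·log₂0.034 − 0.966·log₂0.966 = 0.2141.
C = 1 − 0.2141 = 0.7859 bits per channel use.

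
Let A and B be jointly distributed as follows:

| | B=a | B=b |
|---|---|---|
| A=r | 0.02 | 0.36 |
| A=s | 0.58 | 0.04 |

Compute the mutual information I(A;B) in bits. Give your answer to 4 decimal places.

0.6439 bits

Marginals: p(A) = (0.3800, 0.6200), p(B) = (0.6000, 0.4000).
I(A;B) = H(A) + H(B) − H(A,B).
H(A) = 0.9580, H(B) = 0.9710, H(A,B) = 1.2851.
I(A;B) = 0.9580 + 0.9710 − 1.2851 = 0.6439 bits.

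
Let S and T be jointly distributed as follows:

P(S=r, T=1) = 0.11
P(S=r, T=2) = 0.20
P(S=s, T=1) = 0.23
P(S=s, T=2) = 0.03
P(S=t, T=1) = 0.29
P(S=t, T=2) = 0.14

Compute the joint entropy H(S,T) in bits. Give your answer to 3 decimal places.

H(S,T) = −Σ p(x,y)·log₂ p(x,y) over all 6 cells.
  cell (r,1): −0.11·log₂0.11 = 0.3503
  cell (r,2): −0.20·log₂0.20 = 0.4644
  cell (s,1): −0.23·log₂0.23 = 0.4877
  cell (s,2): −0.03·log₂0.03 = 0.1518
  cell (t,1): −0.29·log₂0.29 = 0.5179
  cell (t,2): −0.14·log₂0.14 = 0.3971
Sum = 2.369 bits.

2.369 bits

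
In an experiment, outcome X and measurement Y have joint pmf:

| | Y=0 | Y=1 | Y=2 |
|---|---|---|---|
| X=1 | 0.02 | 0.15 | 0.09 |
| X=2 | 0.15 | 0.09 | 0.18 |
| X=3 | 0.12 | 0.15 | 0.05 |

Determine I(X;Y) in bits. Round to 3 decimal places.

0.132 bits

Marginals: p(X) = (0.2600, 0.4200, 0.3200), p(Y) = (0.2900, 0.3900, 0.3200).
I(X;Y) = H(X) + H(Y) − H(X,Y).
H(X) = 1.5570, H(Y) = 1.5737, H(X,Y) = 2.9983.
I(X;Y) = 1.5570 + 1.5737 − 2.9983 = 0.132 bits.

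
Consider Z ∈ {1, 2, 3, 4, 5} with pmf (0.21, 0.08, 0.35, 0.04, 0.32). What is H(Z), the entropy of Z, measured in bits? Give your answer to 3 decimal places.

2.006 bits

H(Z) = −Σ p·log₂ p.
  −(0.21)·log₂(0.21) = 0.4728
  −(0.08)·log₂(0.08) = 0.2915
  −(0.35)·log₂(0.35) = 0.5301
  −(0.04)·log₂(0.04) = 0.1858
  −(0.32)·log₂(0.32) = 0.5260
Sum: 0.4728 + 0.2915 + 0.5301 + 0.1858 + 0.5260 = 2.006 bits.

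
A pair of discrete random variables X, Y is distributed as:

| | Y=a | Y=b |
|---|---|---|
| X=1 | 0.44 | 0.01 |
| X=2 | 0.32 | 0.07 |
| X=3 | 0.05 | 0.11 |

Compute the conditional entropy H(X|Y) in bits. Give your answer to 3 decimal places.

1.247 bits

Chain rule: H(X|Y) = H(X,Y) − H(Y).
Marginals: p(X) = (0.4500, 0.3900, 0.1600), p(Y) = (0.8100, 0.1900).
H(X,Y) = 1.9486 bits; H(Y) = 0.7015 bits.
H(X|Y) = 1.9486 − 0.7015 = 1.247 bits.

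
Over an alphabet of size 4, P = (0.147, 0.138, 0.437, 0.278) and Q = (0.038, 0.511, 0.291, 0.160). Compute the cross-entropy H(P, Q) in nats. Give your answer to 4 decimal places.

1.6223 nats

H(P,Q) = −Σ p·ln q.
  −0.147·ln(0.038) = 0.48071
  −0.138·ln(0.511) = 0.09265
  −0.437·ln(0.291) = 0.53945
  −0.278·ln(0.160) = 0.50946
H(P,Q) = 1.6223 nats.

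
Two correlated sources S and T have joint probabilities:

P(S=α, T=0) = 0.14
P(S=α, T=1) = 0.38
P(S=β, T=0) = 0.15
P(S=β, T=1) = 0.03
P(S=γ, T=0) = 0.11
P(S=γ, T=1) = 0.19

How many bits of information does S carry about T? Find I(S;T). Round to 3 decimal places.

0.133 bits

Marginals: p(S) = (0.5200, 0.1800, 0.3000), p(T) = (0.4000, 0.6000).
I(S;T) = Σ p(x,y)·log₂[p(x,y)/(p(x)p(y))].
  (α,0): 0.14·log₂(0.6731) = -0.0800
  (α,1): 0.38·log₂(1.2179) = 0.1081
  (β,0): 0.15·log₂(2.0833) = 0.1588
  (β,1): 0.03·log₂(0.2778) = -0.0554
  (γ,0): 0.11·log₂(0.9167) = -0.0138
  (γ,1): 0.19·log₂(1.0556) = 0.0148
Sum = 0.133 bits.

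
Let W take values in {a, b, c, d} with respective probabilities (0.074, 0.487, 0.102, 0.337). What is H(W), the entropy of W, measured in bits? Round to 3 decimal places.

1.648 bits

H(W) = −Σ p·log₂ p.
  −(0.074)·log₂(0.074) = 0.2780
  −(0.487)·log₂(0.487) = 0.5055
  −(0.102)·log₂(0.102) = 0.3359
  −(0.337)·log₂(0.337) = 0.5288
Sum: 0.2780 + 0.5055 + 0.3359 + 0.5288 = 1.648 bits.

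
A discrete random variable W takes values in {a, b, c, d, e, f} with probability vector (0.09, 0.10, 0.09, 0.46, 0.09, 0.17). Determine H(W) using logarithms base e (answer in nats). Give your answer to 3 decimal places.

H(W) = −Σ p·ln p.
  −(0.09)·ln(0.09) = 0.2167
  −(0.10)·ln(0.10) = 0.2303
  −(0.09)·ln(0.09) = 0.2167
  −(0.46)·ln(0.46) = 0.3572
  −(0.09)·ln(0.09) = 0.2167
  −(0.17)·ln(0.17) = 0.3012
Sum: 0.2167 + 0.2303 + 0.2167 + 0.3572 + 0.2167 + 0.3012 = 1.539 nats.

1.539 nats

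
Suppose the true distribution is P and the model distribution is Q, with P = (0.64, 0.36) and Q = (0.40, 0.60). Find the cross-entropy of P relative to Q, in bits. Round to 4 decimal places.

1.1113 bits

H(P,Q) = −Σ p·log₂ q.
  −0.64·log₂(0.40) = 0.84603
  −0.36·log₂(0.60) = 0.26531
H(P,Q) = 1.1113 bits.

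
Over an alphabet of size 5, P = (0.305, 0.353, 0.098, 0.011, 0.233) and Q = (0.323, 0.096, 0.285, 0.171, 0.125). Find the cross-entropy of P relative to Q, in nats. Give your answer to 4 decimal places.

H(P,Q) = −Σ p·ln q.
  −0.305·ln(0.323) = 0.34468
  −0.353·ln(0.096) = 0.82722
  −0.098·ln(0.285) = 0.12302
  −0.011·ln(0.171) = 0.01943
  −0.233·ln(0.125) = 0.48451
H(P,Q) = 1.7989 nats.

1.7989 nats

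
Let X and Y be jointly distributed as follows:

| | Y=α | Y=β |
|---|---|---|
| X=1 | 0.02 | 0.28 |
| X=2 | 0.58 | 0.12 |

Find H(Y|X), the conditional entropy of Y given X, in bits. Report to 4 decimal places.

Chain rule: H(Y|X) = H(X,Y) − H(X).
Marginals: p(X) = (0.3000, 0.7000), p(Y) = (0.6000, 0.4000).
H(X,Y) = 1.4500 bits; H(X) = 0.8813 bits.
H(Y|X) = 1.4500 − 0.8813 = 0.5687 bits.

0.5687 bits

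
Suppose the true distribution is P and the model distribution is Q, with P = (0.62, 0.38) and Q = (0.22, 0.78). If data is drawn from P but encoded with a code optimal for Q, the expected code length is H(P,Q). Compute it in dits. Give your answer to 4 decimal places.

0.4487 dits

H(P,Q) = −Σ p·log₁₀ q.
  −0.62·log₁₀(0.22) = 0.40770
  −0.38·log₁₀(0.78) = 0.04100
H(P,Q) = 0.4487 dits.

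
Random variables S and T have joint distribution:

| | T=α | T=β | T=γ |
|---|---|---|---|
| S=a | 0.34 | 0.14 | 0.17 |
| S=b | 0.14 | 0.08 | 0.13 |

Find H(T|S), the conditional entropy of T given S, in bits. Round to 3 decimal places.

1.498 bits

Marginals: p(S) = (0.6500, 0.3500), p(T) = (0.4800, 0.2200, 0.3000).
H(T|S) = Σ p(S) · H(T|S=·).
  S=a: p=0.6500, H(T|S=a) = 1.4722
  S=b: p=0.3500, H(T|S=b) = 1.5462
Weighted sum = 1.498 bits.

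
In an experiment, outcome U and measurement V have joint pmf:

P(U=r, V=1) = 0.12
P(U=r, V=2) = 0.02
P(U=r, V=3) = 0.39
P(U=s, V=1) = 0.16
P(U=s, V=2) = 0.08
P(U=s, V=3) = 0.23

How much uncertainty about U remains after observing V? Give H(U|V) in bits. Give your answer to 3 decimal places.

0.938 bits

Chain rule: H(U|V) = H(U,V) − H(V).
Marginals: p(U) = (0.5300, 0.4700), p(V) = (0.2800, 0.1000, 0.6200).
H(U,V) = 2.2119 bits; H(V) = 1.2740 bits.
H(U|V) = 2.2119 − 1.2740 = 0.938 bits.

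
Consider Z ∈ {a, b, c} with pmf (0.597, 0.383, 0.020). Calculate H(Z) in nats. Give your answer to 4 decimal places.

H(Z) = −Σ p·ln p.
  −(0.597)·ln(0.597) = 0.30796
  −(0.383)·ln(0.383) = 0.36757
  −(0.020)·ln(0.020) = 0.07824
Sum: 0.30796 + 0.36757 + 0.07824 = 0.7538 nats.

0.7538 nats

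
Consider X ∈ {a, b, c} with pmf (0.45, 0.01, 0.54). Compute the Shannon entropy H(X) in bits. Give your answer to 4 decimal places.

1.0649 bits

H(X) = −Σ p·log₂ p.
  −(0.45)·log₂(0.45) = 0.51840
  −(0.01)·log₂(0.01) = 0.06644
  −(0.54)·log₂(0.54) = 0.48004
Sum: 0.51840 + 0.06644 + 0.48004 = 1.0649 bits.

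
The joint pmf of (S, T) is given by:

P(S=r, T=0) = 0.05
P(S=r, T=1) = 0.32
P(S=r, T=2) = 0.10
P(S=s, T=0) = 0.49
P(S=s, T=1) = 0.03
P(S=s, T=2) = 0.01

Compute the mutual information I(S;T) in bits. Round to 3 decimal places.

Marginals: p(S) = (0.4700, 0.5300), p(T) = (0.5400, 0.3500, 0.1100).
I(S;T) = Σ p(x,y)·log₂[p(x,y)/(p(x)p(y))].
  (r,0): 0.05·log₂(0.1970) = -0.1172
  (r,1): 0.32·log₂(1.9453) = 0.3072
  (r,2): 0.10·log₂(1.9342) = 0.0952
  (s,0): 0.49·log₂(1.7121) = 0.3801
  (s,1): 0.03·log₂(0.1617) = -0.0789
  (s,2): 0.01·log₂(0.1715) = -0.0254
Sum = 0.561 bits.

0.561 bits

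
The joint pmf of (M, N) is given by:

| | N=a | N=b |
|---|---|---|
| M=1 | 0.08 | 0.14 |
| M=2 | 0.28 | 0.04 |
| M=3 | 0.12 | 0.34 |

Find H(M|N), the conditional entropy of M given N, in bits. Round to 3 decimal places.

1.286 bits

Chain rule: H(M|N) = H(M,N) − H(N).
Marginals: p(M) = (0.2200, 0.3200, 0.4600), p(N) = (0.4800, 0.5200).
H(M,N) = 2.2848 bits; H(N) = 0.9988 bits.
H(M|N) = 2.2848 − 0.9988 = 1.286 bits.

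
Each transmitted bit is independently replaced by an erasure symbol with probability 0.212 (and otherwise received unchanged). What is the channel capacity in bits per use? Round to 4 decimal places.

Binary erasure channel: capacity C = 1 − ε.
C = 1 − 0.212 = 0.7880 bits per channel use.

0.7880 bits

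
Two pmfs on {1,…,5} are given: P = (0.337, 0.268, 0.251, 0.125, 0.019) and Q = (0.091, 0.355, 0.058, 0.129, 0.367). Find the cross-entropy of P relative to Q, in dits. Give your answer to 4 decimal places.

H(P,Q) = −Σ p·log₁₀ q.
  −0.337·log₁₀(0.091) = 0.35080
  −0.268·log₁₀(0.355) = 0.12054
  −0.251·log₁₀(0.058) = 0.31038
  −0.125·log₁₀(0.129) = 0.11118
  −0.019·log₁₀(0.367) = 0.00827
H(P,Q) = 0.9012 dits.

0.9012 dits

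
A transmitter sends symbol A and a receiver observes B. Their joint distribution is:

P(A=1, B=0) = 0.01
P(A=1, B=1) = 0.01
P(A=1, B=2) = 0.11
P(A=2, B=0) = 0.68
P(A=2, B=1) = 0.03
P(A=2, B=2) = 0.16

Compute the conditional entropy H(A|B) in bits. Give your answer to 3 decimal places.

Marginals: p(A) = (0.1300, 0.8700), p(B) = (0.6900, 0.0400, 0.2700).
H(A|B) = Σ p(B) · H(A|B=·).
  B=0: p=0.6900, H(A|B=0) = 0.1093
  B=1: p=0.0400, H(A|B=1) = 0.8113
  B=2: p=0.2700, H(A|B=2) = 0.9751
Weighted sum = 0.371 bits.

0.371 bits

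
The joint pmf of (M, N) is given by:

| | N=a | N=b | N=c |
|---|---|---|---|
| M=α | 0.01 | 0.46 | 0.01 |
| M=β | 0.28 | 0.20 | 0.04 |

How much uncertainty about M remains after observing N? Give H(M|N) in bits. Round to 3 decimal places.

Chain rule: H(M|N) = H(M,N) − H(N).
Marginals: p(M) = (0.4800, 0.5200), p(N) = (0.2900, 0.6600, 0.0500).
H(M,N) = 1.8126 bits; H(N) = 1.1296 bits.
H(M|N) = 1.8126 − 1.1296 = 0.683 bits.

0.683 bits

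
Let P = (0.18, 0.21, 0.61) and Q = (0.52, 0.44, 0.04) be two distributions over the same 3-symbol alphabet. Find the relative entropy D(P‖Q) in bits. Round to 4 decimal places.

1.8982 bits

D(P‖Q) = Σ p·log₂(p/q).
  0.18·log₂(0.18/0.52) = -0.27549
  0.21·log₂(0.21/0.44) = -0.22409
  0.61·log₂(0.61/0.04) = 2.39775
D(P‖Q) = 1.8982 bits.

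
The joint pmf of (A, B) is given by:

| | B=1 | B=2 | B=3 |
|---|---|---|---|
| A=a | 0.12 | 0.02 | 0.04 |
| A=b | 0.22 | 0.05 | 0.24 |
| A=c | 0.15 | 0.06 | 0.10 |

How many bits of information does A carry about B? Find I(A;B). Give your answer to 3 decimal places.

0.039 bits

Marginals: p(A) = (0.1800, 0.5100, 0.3100), p(B) = (0.4900, 0.1300, 0.3800).
I(A;B) = Σ p(x,y)·log₂[p(x,y)/(p(x)p(y))].
  (a,1): 0.12·log₂(1.3605) = 0.0533
  (a,2): 0.02·log₂(0.8547) = -0.0045
  (a,3): 0.04·log₂(0.5848) = -0.0310
  (b,1): 0.22·log₂(0.8804) = -0.0404
  (b,2): 0.05·log₂(0.7541) = -0.0204
  (b,3): 0.24·log₂(1.2384) = 0.0740
  (c,1): 0.15·log₂(0.9875) = -0.0027
  (c,2): 0.06·log₂(1.4888) = 0.0345
  (c,3): 0.10·log₂(0.8489) = -0.0236
Sum = 0.039 bits.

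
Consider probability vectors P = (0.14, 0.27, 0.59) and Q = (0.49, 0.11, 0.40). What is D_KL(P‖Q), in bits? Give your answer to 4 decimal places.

0.4276 bits

D(P‖Q) = Σ p·log₂(p/q).
  0.14·log₂(0.14/0.49) = -0.25303
  0.27·log₂(0.27/0.11) = 0.34977
  0.59·log₂(0.59/0.40) = 0.33082
D(P‖Q) = 0.4276 bits.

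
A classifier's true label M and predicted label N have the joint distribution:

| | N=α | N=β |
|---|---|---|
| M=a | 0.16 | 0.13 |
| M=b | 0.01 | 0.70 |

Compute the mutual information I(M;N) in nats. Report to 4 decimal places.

0.2039 nats

Marginals: p(M) = (0.2900, 0.7100), p(N) = (0.1700, 0.8300).
I(M;N) = Σ p(x,y)·ln[p(x,y)/(p(x)p(y))].
  (a,α): 0.16·ln(3.2454) = 0.18836
  (a,β): 0.13·ln(0.5401) = -0.08008
  (b,α): 0.01·ln(0.0829) = -0.02491
  (b,β): 0.70·ln(1.1878) = 0.12050
Sum = 0.2039 nats.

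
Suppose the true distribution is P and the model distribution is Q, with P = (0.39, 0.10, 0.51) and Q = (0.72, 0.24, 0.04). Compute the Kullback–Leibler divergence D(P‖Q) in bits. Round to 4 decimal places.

D(P‖Q) = Σ p·log₂(p/q).
  0.39·log₂(0.39/0.72) = -0.34496
  0.10·log₂(0.10/0.24) = -0.12630
  0.51·log₂(0.51/0.04) = 1.87294
D(P‖Q) = 1.4017 bits.

1.4017 bits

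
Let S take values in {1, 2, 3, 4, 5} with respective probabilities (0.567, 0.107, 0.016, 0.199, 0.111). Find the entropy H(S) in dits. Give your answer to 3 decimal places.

0.518 dits

H(S) = −Σ p·log₁₀ p.
  −(0.567)·log₁₀(0.567) = 0.1397
  −(0.107)·log₁₀(0.107) = 0.1039
  −(0.016)·log₁₀(0.016) = 0.0287
  −(0.199)·log₁₀(0.199) = 0.1395
  −(0.111)·log₁₀(0.111) = 0.1060
Sum: 0.1397 + 0.1039 + 0.0287 + 0.1395 + 0.1060 = 0.518 dits.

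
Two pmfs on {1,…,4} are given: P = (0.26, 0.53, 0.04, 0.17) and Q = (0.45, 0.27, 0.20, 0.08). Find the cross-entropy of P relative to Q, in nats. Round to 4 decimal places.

H(P,Q) = −Σ p·ln q.
  −0.26·ln(0.45) = 0.20761
  −0.53·ln(0.27) = 0.69395
  −0.04·ln(0.20) = 0.06438
  −0.17·ln(0.08) = 0.42937
H(P,Q) = 1.3953 nats.

1.3953 nats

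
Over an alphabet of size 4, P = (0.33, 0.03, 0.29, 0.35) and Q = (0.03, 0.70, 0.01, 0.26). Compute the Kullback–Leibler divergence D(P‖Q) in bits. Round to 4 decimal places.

D(P‖Q) = Σ p·log₂(p/q).
  0.33·log₂(0.33/0.03) = 1.14161
  0.03·log₂(0.03/0.70) = -0.13633
  0.29·log₂(0.29/0.01) = 1.40881
  0.35·log₂(0.35/0.26) = 0.15010
D(P‖Q) = 2.5642 bits.

2.5642 bits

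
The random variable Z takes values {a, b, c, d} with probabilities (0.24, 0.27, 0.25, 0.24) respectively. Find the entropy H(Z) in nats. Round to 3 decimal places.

1.385 nats

H(Z) = −Σ p·ln p.
  −(0.24)·ln(0.24) = 0.3425
  −(0.27)·ln(0.27) = 0.3535
  −(0.25)·ln(0.25) = 0.3466
  −(0.24)·ln(0.24) = 0.3425
Sum: 0.3425 + 0.3535 + 0.3466 + 0.3425 = 1.385 nats.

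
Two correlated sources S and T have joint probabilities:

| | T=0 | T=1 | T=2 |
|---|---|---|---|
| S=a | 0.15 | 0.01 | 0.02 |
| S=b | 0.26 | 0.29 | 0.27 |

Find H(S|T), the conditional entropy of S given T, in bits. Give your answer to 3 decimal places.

Chain rule: H(S|T) = H(S,T) − H(T).
Marginals: p(S) = (0.1800, 0.8200), p(T) = (0.4100, 0.3000, 0.2900).
H(S,T) = 2.1231 bits; H(T) = 1.5664 bits.
H(S|T) = 2.1231 − 1.5664 = 0.557 bits.

0.557 bits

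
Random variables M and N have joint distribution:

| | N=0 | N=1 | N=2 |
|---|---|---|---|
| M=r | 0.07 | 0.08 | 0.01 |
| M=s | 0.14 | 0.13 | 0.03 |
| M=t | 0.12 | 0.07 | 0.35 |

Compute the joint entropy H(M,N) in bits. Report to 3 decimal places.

H(M,N) = −Σ p(x,y)·log₂ p(x,y) over all 9 cells.
  cell (r,0): −0.07·log₂0.07 = 0.2686
  cell (r,1): −0.08·log₂0.08 = 0.2915
  cell (r,2): −0.01·log₂0.01 = 0.0664
  cell (s,0): −0.14·log₂0.14 = 0.3971
  cell (s,1): −0.13·log₂0.13 = 0.3826
  cell (s,2): −0.03·log₂0.03 = 0.1518
  cell (t,0): −0.12·log₂0.12 = 0.3671
  cell (t,1): −0.07·log₂0.07 = 0.2686
  cell (t,2): −0.35·log₂0.35 = 0.5301
Sum = 2.724 bits.

2.724 bits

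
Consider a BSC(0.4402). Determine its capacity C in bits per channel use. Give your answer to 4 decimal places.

Binary symmetric channel: C = 1 − h₂(ε) where h₂ is the binary entropy function.
h₂(0.4402) = −0.4402·log₂0.4402 − 0.5598·log₂0.5598 = 0.9897.
C = 1 − 0.9897 = 0.0103 bits per channel use.

0.0103 bits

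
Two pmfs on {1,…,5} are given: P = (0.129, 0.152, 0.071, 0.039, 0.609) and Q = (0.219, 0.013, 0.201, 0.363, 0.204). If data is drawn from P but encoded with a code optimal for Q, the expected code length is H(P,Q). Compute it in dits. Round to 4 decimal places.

H(P,Q) = −Σ p·log₁₀ q.
  −0.129·log₁₀(0.219) = 0.08508
  −0.152·log₁₀(0.013) = 0.28668
  −0.071·log₁₀(0.201) = 0.04947
  −0.039·log₁₀(0.363) = 0.01716
  −0.609·log₁₀(0.204) = 0.42044
H(P,Q) = 0.8588 dits.

0.8588 dits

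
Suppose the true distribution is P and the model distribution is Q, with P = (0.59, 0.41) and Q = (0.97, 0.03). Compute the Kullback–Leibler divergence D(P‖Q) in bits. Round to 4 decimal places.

D(P‖Q) = Σ p·log₂(p/q).
  0.59·log₂(0.59/0.97) = -0.42319
  0.41·log₂(0.41/0.03) = 1.54676
D(P‖Q) = 1.1236 bits.

1.1236 bits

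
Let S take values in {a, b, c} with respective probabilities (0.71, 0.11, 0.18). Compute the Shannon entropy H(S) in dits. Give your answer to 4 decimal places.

H(S) = −Σ p·log₁₀ p.
  −(0.71)·log₁₀(0.71) = 0.10561
  −(0.11)·log₁₀(0.11) = 0.10545
  −(0.18)·log₁₀(0.18) = 0.13405
Sum: 0.10561 + 0.10545 + 0.13405 = 0.3451 dits.

0.3451 dits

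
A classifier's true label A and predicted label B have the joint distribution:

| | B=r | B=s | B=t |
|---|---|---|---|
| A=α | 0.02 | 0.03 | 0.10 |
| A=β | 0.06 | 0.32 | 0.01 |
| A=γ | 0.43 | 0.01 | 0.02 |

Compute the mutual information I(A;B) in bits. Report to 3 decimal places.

Marginals: p(A) = (0.1500, 0.3900, 0.4600), p(B) = (0.5100, 0.3600, 0.1300).
I(A;B) = H(A) + H(B) − H(A,B).
H(A) = 1.4557, H(B) = 1.4087, H(A,B) = 2.1357.
I(A;B) = 1.4557 + 1.4087 − 2.1357 = 0.729 bits.

0.729 bits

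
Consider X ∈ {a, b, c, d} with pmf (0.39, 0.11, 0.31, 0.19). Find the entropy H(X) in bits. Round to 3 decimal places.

1.859 bits

H(X) = −Σ p·log₂ p.
  −(0.39)·log₂(0.39) = 0.5298
  −(0.11)·log₂(0.11) = 0.3503
  −(0.31)·log₂(0.31) = 0.5238
  −(0.19)·log₂(0.19) = 0.4552
Sum: 0.5298 + 0.3503 + 0.5238 + 0.4552 = 1.859 bits.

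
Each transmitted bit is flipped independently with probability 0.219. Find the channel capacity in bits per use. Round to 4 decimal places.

0.2417 bits

Binary symmetric channel: C = 1 − h₂(ε) where h₂ is the binary entropy function.
h₂(0.219) = −0.219·log₂0.219 − 0.781·log₂0.781 = 0.7583.
C = 1 − 0.7583 = 0.2417 bits per channel use.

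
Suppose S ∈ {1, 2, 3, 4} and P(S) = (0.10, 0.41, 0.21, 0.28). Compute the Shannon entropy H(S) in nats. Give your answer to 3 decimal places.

H(S) = −Σ p·ln p.
  −(0.10)·ln(0.10) = 0.2303
  −(0.41)·ln(0.41) = 0.3656
  −(0.21)·ln(0.21) = 0.3277
  −(0.28)·ln(0.28) = 0.3564
Sum: 0.2303 + 0.3656 + 0.3277 + 0.3564 = 1.280 nats.

1.280 nats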